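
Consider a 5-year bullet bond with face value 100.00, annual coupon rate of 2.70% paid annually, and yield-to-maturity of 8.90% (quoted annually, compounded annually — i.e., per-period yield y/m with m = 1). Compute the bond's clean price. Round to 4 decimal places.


Coupon per period c = face * coupon_rate / m = 2.700000
Periods per year m = 1; per-period yield y/m = 0.089000
Number of cashflows N = 5
Cashflows (t years, CF_t, discount factor 1/(1+y/m)^(m*t), PV):
  t = 1.0000: CF_t = 2.700000, DF = 0.918274, PV = 2.479339
  t = 2.0000: CF_t = 2.700000, DF = 0.843226, PV = 2.276712
  t = 3.0000: CF_t = 2.700000, DF = 0.774313, PV = 2.090644
  t = 4.0000: CF_t = 2.700000, DF = 0.711031, PV = 1.919783
  t = 5.0000: CF_t = 102.700000, DF = 0.652921, PV = 67.054981
Price P = sum_t PV_t = 75.821459

Answer: Price = 75.8215


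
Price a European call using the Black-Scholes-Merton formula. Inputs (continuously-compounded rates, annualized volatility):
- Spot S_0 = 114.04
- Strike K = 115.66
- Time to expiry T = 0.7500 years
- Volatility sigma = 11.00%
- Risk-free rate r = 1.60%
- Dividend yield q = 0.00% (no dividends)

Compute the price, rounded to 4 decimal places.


d1 = (ln(S/K) + (r - q + 0.5*sigma^2) * T) / (sigma * sqrt(T)) = 0.02552845
d2 = d1 - sigma * sqrt(T) = -0.06973435
exp(-rT) = 0.98807171; exp(-qT) = 1.00000000
C = S_0 * exp(-qT) * N(d1) - K * exp(-rT) * N(d2)
N(d1) = 0.51018327; N(d2) = 0.47220255
C = 114.0400 * 1.00000000 * 0.51018327 - 115.6600 * 0.98807171 * 0.47220255 = 4.2178

Answer: Price = 4.2178


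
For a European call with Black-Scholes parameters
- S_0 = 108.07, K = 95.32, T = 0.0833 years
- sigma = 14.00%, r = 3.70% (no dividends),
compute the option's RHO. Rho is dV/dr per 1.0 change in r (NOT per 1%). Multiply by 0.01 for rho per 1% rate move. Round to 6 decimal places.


Answer: Rho = 7.909541

Derivation:
d1 = 3.2033994750; d2 = 3.1629930398
phi(d1) = 0.0023582803; exp(-qT) = 1.0000000000; exp(-rT) = 0.9969226448
N(d2) = 0.9992192197
Rho = K*T*exp(-rT)*N(d2) = 95.3200 * 0.0833 * 0.9969226448 * 0.9992192197 = 7.909541


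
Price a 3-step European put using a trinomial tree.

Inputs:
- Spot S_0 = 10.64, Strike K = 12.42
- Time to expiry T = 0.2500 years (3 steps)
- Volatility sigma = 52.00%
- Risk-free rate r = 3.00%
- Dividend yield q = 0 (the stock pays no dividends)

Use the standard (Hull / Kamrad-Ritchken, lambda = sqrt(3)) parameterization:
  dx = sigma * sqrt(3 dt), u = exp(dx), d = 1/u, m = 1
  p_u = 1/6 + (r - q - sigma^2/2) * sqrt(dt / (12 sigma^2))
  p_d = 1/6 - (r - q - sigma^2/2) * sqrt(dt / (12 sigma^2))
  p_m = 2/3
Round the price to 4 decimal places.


dt = T/N = 0.083333; dx = sigma*sqrt(3*dt) = 0.260000
u = exp(dx) = 1.296930; d = 1/u = 0.771052
p_u = 0.149808, p_m = 0.666667, p_d = 0.183526
Discount per step: exp(-r*dt) = 0.997503
Stock lattice S(k, j) with j the centered position index:
  k=0: S(0,+0) = 10.6400
  k=1: S(1,-1) = 8.2040; S(1,+0) = 10.6400; S(1,+1) = 13.7993
  k=2: S(2,-2) = 6.3257; S(2,-1) = 8.2040; S(2,+0) = 10.6400; S(2,+1) = 13.7993; S(2,+2) = 17.8968
  k=3: S(3,-3) = 4.8774; S(3,-2) = 6.3257; S(3,-1) = 8.2040; S(3,+0) = 10.6400; S(3,+1) = 13.7993; S(3,+2) = 17.8968; S(3,+3) = 23.2109
Terminal payoffs V(N, j) = max(K - S_T, 0):
  V(3,-3) = 7.542560; V(3,-2) = 6.094301; V(3,-1) = 4.216011; V(3,+0) = 1.780000; V(3,+1) = 0.000000; V(3,+2) = 0.000000; V(3,+3) = 0.000000
Backward induction: V(k, j) = exp(-r*dt) * [p_u * V(k+1, j+1) + p_m * V(k+1, j) + p_d * V(k+1, j-1)]
  V(2,-2) = exp(-r*dt) * [p_u*4.216011 + p_m*6.094301 + p_d*7.542560] = 6.063534
  V(2,-1) = exp(-r*dt) * [p_u*1.780000 + p_m*4.216011 + p_d*6.094301] = 4.185316
  V(2,+0) = exp(-r*dt) * [p_u*0.000000 + p_m*1.780000 + p_d*4.216011] = 1.955518
  V(2,+1) = exp(-r*dt) * [p_u*0.000000 + p_m*0.000000 + p_d*1.780000] = 0.325860
  V(2,+2) = exp(-r*dt) * [p_u*0.000000 + p_m*0.000000 + p_d*0.000000] = 0.000000
  V(1,-1) = exp(-r*dt) * [p_u*1.955518 + p_m*4.185316 + p_d*6.063534] = 4.185499
  V(1,+0) = exp(-r*dt) * [p_u*0.325860 + p_m*1.955518 + p_d*4.185316] = 2.115313
  V(1,+1) = exp(-r*dt) * [p_u*0.000000 + p_m*0.325860 + p_d*1.955518] = 0.574689
  V(0,+0) = exp(-r*dt) * [p_u*0.574689 + p_m*2.115313 + p_d*4.185499] = 2.258794

Answer: Price = V(0,0) = 2.2588


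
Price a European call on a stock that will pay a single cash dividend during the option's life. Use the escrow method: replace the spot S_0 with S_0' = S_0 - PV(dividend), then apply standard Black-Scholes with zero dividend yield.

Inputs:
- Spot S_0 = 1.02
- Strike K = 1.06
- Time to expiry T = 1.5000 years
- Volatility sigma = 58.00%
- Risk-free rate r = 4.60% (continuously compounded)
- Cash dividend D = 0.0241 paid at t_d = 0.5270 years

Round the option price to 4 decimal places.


PV(D) = D * exp(-r * t_d) = 0.0241 * 0.97604948 = 0.02352279
S_0' = S_0 - PV(D) = 1.0200 - 0.02352279 = 0.99647721
d1 = (ln(S_0'/K) + (r + sigma^2/2)*T) / (sigma*sqrt(T)) = 0.36531476
d2 = d1 - sigma*sqrt(T) = -0.34503727
exp(-rT) = 0.93332668
N(d1) = 0.64256177; N(d2) = 0.36503318
C = S_0' * N(d1) - K * exp(-rT) * N(d2) = 0.99647721 * 0.64256177 - 1.0600 * 0.93332668 * 0.36503318 = 0.2792

Answer: Price = 0.2792


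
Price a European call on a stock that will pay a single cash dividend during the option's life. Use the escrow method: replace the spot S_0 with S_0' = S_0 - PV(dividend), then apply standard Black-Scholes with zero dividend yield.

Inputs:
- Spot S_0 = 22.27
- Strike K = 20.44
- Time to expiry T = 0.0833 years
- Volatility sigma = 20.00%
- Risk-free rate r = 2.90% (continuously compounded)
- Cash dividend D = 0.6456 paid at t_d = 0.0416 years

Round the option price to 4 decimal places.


PV(D) = D * exp(-r * t_d) = 0.6456 * 0.99879433 = 0.64482162
S_0' = S_0 - PV(D) = 22.2700 - 0.64482162 = 21.62517838
d1 = (ln(S_0'/K) + (r + sigma^2/2)*T) / (sigma*sqrt(T)) = 1.04716898
d2 = d1 - sigma*sqrt(T) = 0.98944550
exp(-rT) = 0.99758722
N(d1) = 0.85248918; N(d2) = 0.83877739
C = S_0' * N(d1) - K * exp(-rT) * N(d2) = 21.62517838 * 0.85248918 - 20.4400 * 0.99758722 * 0.83877739 = 1.3320

Answer: Price = 1.3320


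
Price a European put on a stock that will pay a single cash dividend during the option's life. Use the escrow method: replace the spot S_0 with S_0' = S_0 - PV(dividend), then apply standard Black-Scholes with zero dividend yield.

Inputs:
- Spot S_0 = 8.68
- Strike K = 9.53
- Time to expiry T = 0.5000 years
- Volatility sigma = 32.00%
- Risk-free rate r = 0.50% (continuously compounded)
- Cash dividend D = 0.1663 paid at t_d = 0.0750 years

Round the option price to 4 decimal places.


PV(D) = D * exp(-r * t_d) = 0.1663 * 0.99962507 = 0.16623765
S_0' = S_0 - PV(D) = 8.6800 - 0.16623765 = 8.51376235
d1 = (ln(S_0'/K) + (r + sigma^2/2)*T) / (sigma*sqrt(T)) = -0.37415125
d2 = d1 - sigma*sqrt(T) = -0.60042542
exp(-rT) = 0.99750312
N(-d1) = 0.64585410; N(-d2) = 0.72588862
P = K * exp(-rT) * N(-d2) - S_0' * N(-d1) = 9.5300 * 0.99750312 * 0.72588862 - 8.51376235 * 0.64585410 = 1.4018

Answer: Price = 1.4018


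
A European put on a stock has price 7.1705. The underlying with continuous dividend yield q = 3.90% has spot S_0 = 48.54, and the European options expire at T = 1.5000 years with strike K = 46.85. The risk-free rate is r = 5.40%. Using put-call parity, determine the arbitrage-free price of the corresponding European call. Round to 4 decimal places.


Put-call parity: C - P = S_0 * exp(-qT) - K * exp(-rT).
S_0 * exp(-qT) = 48.5400 * 0.94317824 = 45.78187179
K * exp(-rT) = 46.8500 * 0.92219369 = 43.20477444
C = P + S*exp(-qT) - K*exp(-rT)
C = 7.1705 + 45.78187179 - 43.20477444 = 9.7476

Answer: Call price = 9.7476


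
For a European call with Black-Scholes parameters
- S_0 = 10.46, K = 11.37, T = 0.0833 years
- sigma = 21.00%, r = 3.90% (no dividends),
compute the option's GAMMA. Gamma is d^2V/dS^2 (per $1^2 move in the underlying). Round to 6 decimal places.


Answer: Gamma = 0.272969

Derivation:
d1 = -1.2924407358; d2 = -1.3530503885
phi(d1) = 0.1730559959; exp(-qT) = 1.0000000000; exp(-rT) = 0.9967565713
Gamma = exp(-qT) * phi(d1) / (S * sigma * sqrt(T)) = 1.0000000000 * 0.1730559959 / (10.4600 * 0.2100 * 0.2886173938) = 0.272969


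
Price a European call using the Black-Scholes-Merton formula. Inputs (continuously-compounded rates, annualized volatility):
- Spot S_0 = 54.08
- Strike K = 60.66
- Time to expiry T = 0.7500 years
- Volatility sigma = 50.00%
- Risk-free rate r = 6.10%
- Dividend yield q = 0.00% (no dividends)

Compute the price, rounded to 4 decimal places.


d1 = (ln(S/K) + (r - q + 0.5*sigma^2) * T) / (sigma * sqrt(T)) = 0.05699586
d2 = d1 - sigma * sqrt(T) = -0.37601685
exp(-rT) = 0.95528075; exp(-qT) = 1.00000000
C = S_0 * exp(-qT) * N(d1) - K * exp(-rT) * N(d2)
N(d1) = 0.52272575; N(d2) = 0.35345219
C = 54.0800 * 1.00000000 * 0.52272575 - 60.6600 * 0.95528075 * 0.35345219 = 7.7874

Answer: Price = 7.7874


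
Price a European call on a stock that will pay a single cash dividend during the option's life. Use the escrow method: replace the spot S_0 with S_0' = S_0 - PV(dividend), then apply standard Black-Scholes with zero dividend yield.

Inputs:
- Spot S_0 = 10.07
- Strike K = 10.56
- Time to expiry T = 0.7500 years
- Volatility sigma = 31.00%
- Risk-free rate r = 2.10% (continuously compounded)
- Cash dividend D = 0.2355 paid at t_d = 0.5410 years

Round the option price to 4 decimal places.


Answer: Price = 0.8239

Derivation:
PV(D) = D * exp(-r * t_d) = 0.2355 * 0.98870329 = 0.23283963
S_0' = S_0 - PV(D) = 10.0700 - 0.23283963 = 9.83716037
d1 = (ln(S_0'/K) + (r + sigma^2/2)*T) / (sigma*sqrt(T)) = -0.07121406
d2 = d1 - sigma*sqrt(T) = -0.33968194
exp(-rT) = 0.98437338
N(d1) = 0.47161369; N(d2) = 0.36704803
C = S_0' * N(d1) - K * exp(-rT) * N(d2) = 9.83716037 * 0.47161369 - 10.5600 * 0.98437338 * 0.36704803 = 0.8239


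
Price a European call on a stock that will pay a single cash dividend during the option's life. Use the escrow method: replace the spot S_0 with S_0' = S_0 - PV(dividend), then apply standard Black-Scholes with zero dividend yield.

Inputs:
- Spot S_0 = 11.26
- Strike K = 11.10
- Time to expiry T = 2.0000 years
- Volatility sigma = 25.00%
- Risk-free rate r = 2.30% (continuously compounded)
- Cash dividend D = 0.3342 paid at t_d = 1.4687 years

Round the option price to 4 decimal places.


Answer: Price = 1.6848

Derivation:
PV(D) = D * exp(-r * t_d) = 0.3342 * 0.96678408 = 0.32309924
S_0' = S_0 - PV(D) = 11.2600 - 0.32309924 = 10.93690076
d1 = (ln(S_0'/K) + (r + sigma^2/2)*T) / (sigma*sqrt(T)) = 0.26501614
d2 = d1 - sigma*sqrt(T) = -0.08853725
exp(-rT) = 0.95504196
N(d1) = 0.60450149; N(d2) = 0.46472484
C = S_0' * N(d1) - K * exp(-rT) * N(d2) = 10.93690076 * 0.60450149 - 11.1000 * 0.95504196 * 0.46472484 = 1.6848


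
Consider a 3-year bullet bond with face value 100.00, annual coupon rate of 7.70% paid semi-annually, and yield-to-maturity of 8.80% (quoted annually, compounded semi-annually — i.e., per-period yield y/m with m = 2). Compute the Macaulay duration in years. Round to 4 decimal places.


Coupon per period c = face * coupon_rate / m = 3.850000
Periods per year m = 2; per-period yield y/m = 0.044000
Number of cashflows N = 6
Cashflows (t years, CF_t, discount factor 1/(1+y/m)^(m*t), PV):
  t = 0.5000: CF_t = 3.850000, DF = 0.957854, PV = 3.687739
  t = 1.0000: CF_t = 3.850000, DF = 0.917485, PV = 3.532317
  t = 1.5000: CF_t = 3.850000, DF = 0.878817, PV = 3.383446
  t = 2.0000: CF_t = 3.850000, DF = 0.841779, PV = 3.240849
  t = 2.5000: CF_t = 3.850000, DF = 0.806302, PV = 3.104261
  t = 3.0000: CF_t = 103.850000, DF = 0.772320, PV = 80.205381
Price P = sum_t PV_t = 97.153994
Macaulay numerator sum_t t * PV_t:
  t * PV_t at t = 0.5000: 1.843870
  t * PV_t at t = 1.0000: 3.532317
  t * PV_t at t = 1.5000: 5.075169
  t * PV_t at t = 2.0000: 6.481697
  t * PV_t at t = 2.5000: 7.760653
  t * PV_t at t = 3.0000: 240.616144
Macaulay duration D = (sum_t t * PV_t) / P = 265.309850 / 97.153994 = 2.730818

Answer: Macaulay duration = 2.7308 years


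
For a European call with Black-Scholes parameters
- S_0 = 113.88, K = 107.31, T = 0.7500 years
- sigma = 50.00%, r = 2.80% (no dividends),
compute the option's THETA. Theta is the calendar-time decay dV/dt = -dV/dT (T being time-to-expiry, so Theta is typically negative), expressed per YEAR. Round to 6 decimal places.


Answer: Theta = -13.530778

Derivation:
d1 = 0.4022362848; d2 = -0.0307764171
phi(d1) = 0.3679399448; exp(-qT) = 1.0000000000; exp(-rT) = 0.9792189646
Theta = -S*exp(-qT)*phi(d1)*sigma/(2*sqrt(T)) - r*K*exp(-rT)*N(d2) + q*S*exp(-qT)*N(d1)
N(d1) = 0.6562449296; N(d2) = 0.4877239240; sqrt(T) = 0.8660254038
Term 1 = -113.8800 * 1.0000000000 * 0.3679399448 * 0.5000 / (2 * 0.8660254038) = -12.0957770782
Term 2 = -0.0280 * 107.3100 * 0.9792189646 * 0.4877239240 = -1.4350006619
Term 3 = 0 (no dividend yield, q = 0)
Theta = -12.0957770782 + (-1.4350006619) + (0.0000000000) = -13.530778


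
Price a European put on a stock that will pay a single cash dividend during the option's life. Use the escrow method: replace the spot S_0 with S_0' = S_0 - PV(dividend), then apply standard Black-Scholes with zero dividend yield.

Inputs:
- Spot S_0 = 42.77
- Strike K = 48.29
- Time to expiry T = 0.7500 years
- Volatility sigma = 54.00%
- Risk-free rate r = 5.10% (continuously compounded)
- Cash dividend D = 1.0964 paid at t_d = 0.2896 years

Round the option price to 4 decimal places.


PV(D) = D * exp(-r * t_d) = 1.0964 * 0.98533894 = 1.08032561
S_0' = S_0 - PV(D) = 42.7700 - 1.08032561 = 41.68967439
d1 = (ln(S_0'/K) + (r + sigma^2/2)*T) / (sigma*sqrt(T)) = 0.00134497
d2 = d1 - sigma*sqrt(T) = -0.46630874
exp(-rT) = 0.96247229
N(-d1) = 0.49946343; N(-d2) = 0.67950274
P = K * exp(-rT) * N(-d2) - S_0' * N(-d1) = 48.2900 * 0.96247229 * 0.67950274 - 41.68967439 * 0.49946343 = 10.7593

Answer: Price = 10.7593


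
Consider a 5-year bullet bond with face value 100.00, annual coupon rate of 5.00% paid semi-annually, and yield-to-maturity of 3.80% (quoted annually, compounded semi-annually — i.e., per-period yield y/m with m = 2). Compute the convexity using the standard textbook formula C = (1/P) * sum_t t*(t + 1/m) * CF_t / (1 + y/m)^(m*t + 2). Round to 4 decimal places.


Answer: Convexity = 22.9857

Derivation:
Coupon per period c = face * coupon_rate / m = 2.500000
Periods per year m = 2; per-period yield y/m = 0.019000
Number of cashflows N = 10
Cashflows (t years, CF_t, discount factor 1/(1+y/m)^(m*t), PV):
  t = 0.5000: CF_t = 2.500000, DF = 0.981354, PV = 2.453386
  t = 1.0000: CF_t = 2.500000, DF = 0.963056, PV = 2.407641
  t = 1.5000: CF_t = 2.500000, DF = 0.945099, PV = 2.362748
  t = 2.0000: CF_t = 2.500000, DF = 0.927477, PV = 2.318693
  t = 2.5000: CF_t = 2.500000, DF = 0.910184, PV = 2.275459
  t = 3.0000: CF_t = 2.500000, DF = 0.893213, PV = 2.233032
  t = 3.5000: CF_t = 2.500000, DF = 0.876558, PV = 2.191395
  t = 4.0000: CF_t = 2.500000, DF = 0.860214, PV = 2.150535
  t = 4.5000: CF_t = 2.500000, DF = 0.844175, PV = 2.110437
  t = 5.0000: CF_t = 102.500000, DF = 0.828434, PV = 84.914533
Price P = sum_t PV_t = 105.417859
Convexity numerator sum_t t*(t + 1/m) * CF_t / (1+y/m)^(m*t + 2):
  t = 0.5000: term = 1.181374
  t = 1.0000: term = 3.478040
  t = 1.5000: term = 6.826378
  t = 2.0000: term = 11.165159
  t = 2.5000: term = 16.435465
  t = 3.0000: term = 22.580619
  t = 3.5000: term = 29.546115
  t = 4.0000: term = 37.279551
  t = 4.5000: term = 45.730558
  t = 5.0000: term = 2248.880357
Convexity = (1/P) * sum = 2423.103616 / 105.417859 = 22.985703


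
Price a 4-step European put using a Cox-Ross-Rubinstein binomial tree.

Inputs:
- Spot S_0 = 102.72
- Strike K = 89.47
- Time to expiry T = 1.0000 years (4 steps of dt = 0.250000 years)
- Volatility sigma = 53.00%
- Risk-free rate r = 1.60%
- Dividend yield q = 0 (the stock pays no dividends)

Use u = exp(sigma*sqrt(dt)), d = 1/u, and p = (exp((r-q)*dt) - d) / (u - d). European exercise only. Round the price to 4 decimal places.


dt = T/N = 0.250000
u = exp(sigma*sqrt(dt)) = 1.303431; d = 1/u = 0.767206
p = (exp((r-q)*dt) - d) / (u - d) = 0.441609
Discount per step: exp(-r*dt) = 0.996008
Stock lattice S(k, i) with i counting down-moves:
  k=0: S(0,0) = 102.7200
  k=1: S(1,0) = 133.8884; S(1,1) = 78.8074
  k=2: S(2,0) = 174.5143; S(2,1) = 102.7200; S(2,2) = 60.4615
  k=3: S(3,0) = 227.4674; S(3,1) = 133.8884; S(3,2) = 78.8074; S(3,3) = 46.3864
  k=4: S(4,0) = 296.4880; S(4,1) = 174.5143; S(4,2) = 102.7200; S(4,3) = 60.4615; S(4,4) = 35.5879
Terminal payoffs V(N, i) = max(K - S_T, 0):
  V(4,0) = 0.000000; V(4,1) = 0.000000; V(4,2) = 0.000000; V(4,3) = 29.008498; V(4,4) = 53.882059
Backward induction: V(k, i) = exp(-r*dt) * [p * V(k+1, i) + (1-p) * V(k+1, i+1)].
  V(3,0) = exp(-r*dt) * [p*0.000000 + (1-p)*0.000000] = 0.000000
  V(3,1) = exp(-r*dt) * [p*0.000000 + (1-p)*0.000000] = 0.000000
  V(3,2) = exp(-r*dt) * [p*0.000000 + (1-p)*29.008498] = 16.133407
  V(3,3) = exp(-r*dt) * [p*29.008498 + (1-p)*53.882059] = 42.726410
  V(2,0) = exp(-r*dt) * [p*0.000000 + (1-p)*0.000000] = 0.000000
  V(2,1) = exp(-r*dt) * [p*0.000000 + (1-p)*16.133407] = 8.972778
  V(2,2) = exp(-r*dt) * [p*16.133407 + (1-p)*42.726410] = 30.859004
  V(1,0) = exp(-r*dt) * [p*0.000000 + (1-p)*8.972778] = 4.990313
  V(1,1) = exp(-r*dt) * [p*8.972778 + (1-p)*30.859004] = 21.109233
  V(0,0) = exp(-r*dt) * [p*4.990313 + (1-p)*21.109233] = 13.935113

Answer: Price = V(0,0) = 13.9351


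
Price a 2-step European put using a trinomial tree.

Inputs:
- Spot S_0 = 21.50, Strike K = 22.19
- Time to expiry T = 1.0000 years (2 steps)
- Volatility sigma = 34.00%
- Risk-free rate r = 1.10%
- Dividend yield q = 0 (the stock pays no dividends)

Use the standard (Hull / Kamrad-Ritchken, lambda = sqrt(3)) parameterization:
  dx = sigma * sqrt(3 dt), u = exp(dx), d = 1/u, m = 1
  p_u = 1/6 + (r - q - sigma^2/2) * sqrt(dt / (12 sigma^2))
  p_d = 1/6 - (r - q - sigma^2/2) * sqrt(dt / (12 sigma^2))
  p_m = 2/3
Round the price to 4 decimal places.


dt = T/N = 0.500000; dx = sigma*sqrt(3*dt) = 0.416413
u = exp(dx) = 1.516512; d = 1/u = 0.659408
p_u = 0.138570, p_m = 0.666667, p_d = 0.194764
Discount per step: exp(-r*dt) = 0.994515
Stock lattice S(k, j) with j the centered position index:
  k=0: S(0,+0) = 21.5000
  k=1: S(1,-1) = 14.1773; S(1,+0) = 21.5000; S(1,+1) = 32.6050
  k=2: S(2,-2) = 9.3486; S(2,-1) = 14.1773; S(2,+0) = 21.5000; S(2,+1) = 32.6050; S(2,+2) = 49.4459
Terminal payoffs V(N, j) = max(K - S_T, 0):
  V(2,-2) = 12.841402; V(2,-1) = 8.012734; V(2,+0) = 0.690000; V(2,+1) = 0.000000; V(2,+2) = 0.000000
Backward induction: V(k, j) = exp(-r*dt) * [p_u * V(k+1, j+1) + p_m * V(k+1, j) + p_d * V(k+1, j-1)]
  V(1,-1) = exp(-r*dt) * [p_u*0.690000 + p_m*8.012734 + p_d*12.841402] = 7.894934
  V(1,+0) = exp(-r*dt) * [p_u*0.000000 + p_m*0.690000 + p_d*8.012734] = 2.009507
  V(1,+1) = exp(-r*dt) * [p_u*0.000000 + p_m*0.000000 + p_d*0.690000] = 0.133650
  V(0,+0) = exp(-r*dt) * [p_u*0.133650 + p_m*2.009507 + p_d*7.894934] = 2.879955

Answer: Price = V(0,0) = 2.8800


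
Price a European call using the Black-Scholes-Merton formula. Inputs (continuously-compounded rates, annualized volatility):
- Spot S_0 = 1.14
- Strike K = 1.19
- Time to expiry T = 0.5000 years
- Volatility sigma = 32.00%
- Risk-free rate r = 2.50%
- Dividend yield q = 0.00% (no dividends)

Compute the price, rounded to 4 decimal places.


Answer: Price = 0.0876

Derivation:
d1 = (ln(S/K) + (r - q + 0.5*sigma^2) * T) / (sigma * sqrt(T)) = -0.02132389
d2 = d1 - sigma * sqrt(T) = -0.24759806
exp(-rT) = 0.98757780; exp(-qT) = 1.00000000
C = S_0 * exp(-qT) * N(d1) - K * exp(-rT) * N(d2)
N(d1) = 0.49149364; N(d2) = 0.40222271
C = 1.1400 * 1.00000000 * 0.49149364 - 1.1900 * 0.98757780 * 0.40222271 = 0.0876


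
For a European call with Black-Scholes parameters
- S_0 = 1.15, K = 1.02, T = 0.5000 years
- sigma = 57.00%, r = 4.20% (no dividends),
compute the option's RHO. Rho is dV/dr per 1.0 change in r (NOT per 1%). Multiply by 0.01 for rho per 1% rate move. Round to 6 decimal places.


Answer: Rho = 0.279120

Derivation:
d1 = 0.5512562662; d2 = 0.1482054009
phi(d1) = 0.3427067106; exp(-qT) = 1.0000000000; exp(-rT) = 0.9792189646
N(d2) = 0.5589096652
Rho = K*T*exp(-rT)*N(d2) = 1.0200 * 0.5000 * 0.9792189646 * 0.5589096652 = 0.279120


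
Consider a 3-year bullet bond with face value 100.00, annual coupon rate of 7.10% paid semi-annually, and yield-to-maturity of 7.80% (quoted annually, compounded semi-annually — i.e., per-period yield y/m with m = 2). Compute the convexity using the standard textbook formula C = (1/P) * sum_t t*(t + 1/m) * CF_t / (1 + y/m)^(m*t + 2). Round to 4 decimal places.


Coupon per period c = face * coupon_rate / m = 3.550000
Periods per year m = 2; per-period yield y/m = 0.039000
Number of cashflows N = 6
Cashflows (t years, CF_t, discount factor 1/(1+y/m)^(m*t), PV):
  t = 0.5000: CF_t = 3.550000, DF = 0.962464, PV = 3.416747
  t = 1.0000: CF_t = 3.550000, DF = 0.926337, PV = 3.288496
  t = 1.5000: CF_t = 3.550000, DF = 0.891566, PV = 3.165058
  t = 2.0000: CF_t = 3.550000, DF = 0.858100, PV = 3.046254
  t = 2.5000: CF_t = 3.550000, DF = 0.825890, PV = 2.931910
  t = 3.0000: CF_t = 103.550000, DF = 0.794889, PV = 82.310799
Price P = sum_t PV_t = 98.159264
Convexity numerator sum_t t*(t + 1/m) * CF_t / (1+y/m)^(m*t + 2):
  t = 0.5000: term = 1.582529
  t = 1.0000: term = 4.569382
  t = 1.5000: term = 8.795730
  t = 2.0000: term = 14.109287
  t = 2.5000: term = 20.369519
  t = 3.0000: term = 800.598960
Convexity = (1/P) * sum = 850.025407 / 98.159264 = 8.659655

Answer: Convexity = 8.6597


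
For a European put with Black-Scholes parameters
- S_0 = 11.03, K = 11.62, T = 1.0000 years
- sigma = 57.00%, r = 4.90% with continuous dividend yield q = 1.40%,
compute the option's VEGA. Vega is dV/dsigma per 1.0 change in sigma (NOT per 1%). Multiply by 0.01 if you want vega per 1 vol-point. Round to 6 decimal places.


Answer: Vega = 4.200367

Derivation:
d1 = 0.2549843541; d2 = -0.3150156459
phi(d1) = 0.3861817970; exp(-qT) = 0.9860975443; exp(-rT) = 0.9521811297
Vega = S * exp(-qT) * phi(d1) * sqrt(T) = 11.0300 * 0.9860975443 * 0.3861817970 * 1.0000000000 = 4.200367


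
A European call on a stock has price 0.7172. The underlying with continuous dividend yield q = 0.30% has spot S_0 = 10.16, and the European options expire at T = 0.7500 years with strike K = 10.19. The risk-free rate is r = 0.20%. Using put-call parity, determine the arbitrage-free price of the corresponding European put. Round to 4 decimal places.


Put-call parity: C - P = S_0 * exp(-qT) - K * exp(-rT).
S_0 * exp(-qT) = 10.1600 * 0.99775253 = 10.13716570
K * exp(-rT) = 10.1900 * 0.99850112 = 10.17472646
P = C - S*exp(-qT) + K*exp(-rT)
P = 0.7172 - 10.13716570 + 10.17472646 = 0.7548

Answer: Put price = 0.7548


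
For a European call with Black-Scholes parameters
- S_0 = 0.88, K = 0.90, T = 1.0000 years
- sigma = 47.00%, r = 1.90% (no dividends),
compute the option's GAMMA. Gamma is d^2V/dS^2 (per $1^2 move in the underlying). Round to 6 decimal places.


d1 = 0.2276109450; d2 = -0.2423890550
phi(d1) = 0.3887410243; exp(-qT) = 1.0000000000; exp(-rT) = 0.9811793622
Gamma = exp(-qT) * phi(d1) / (S * sigma * sqrt(T)) = 1.0000000000 * 0.3887410243 / (0.8800 * 0.4700 * 1.0000000000) = 0.939896

Answer: Gamma = 0.939896


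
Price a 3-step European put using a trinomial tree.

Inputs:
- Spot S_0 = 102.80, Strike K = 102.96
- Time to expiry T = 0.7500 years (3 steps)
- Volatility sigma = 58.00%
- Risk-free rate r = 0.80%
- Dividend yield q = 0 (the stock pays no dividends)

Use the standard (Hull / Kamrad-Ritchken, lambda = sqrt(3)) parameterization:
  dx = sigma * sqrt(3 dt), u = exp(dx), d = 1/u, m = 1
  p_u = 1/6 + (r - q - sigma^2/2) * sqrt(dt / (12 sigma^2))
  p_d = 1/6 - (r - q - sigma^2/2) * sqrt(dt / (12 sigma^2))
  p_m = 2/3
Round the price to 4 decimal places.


Answer: Price = V(0,0) = 18.1170

Derivation:
dt = T/N = 0.250000; dx = sigma*sqrt(3*dt) = 0.502295
u = exp(dx) = 1.652509; d = 1/u = 0.605140
p_u = 0.126800, p_m = 0.666667, p_d = 0.206534
Discount per step: exp(-r*dt) = 0.998002
Stock lattice S(k, j) with j the centered position index:
  k=0: S(0,+0) = 102.8000
  k=1: S(1,-1) = 62.2084; S(1,+0) = 102.8000; S(1,+1) = 169.8779
  k=2: S(2,-2) = 37.6448; S(2,-1) = 62.2084; S(2,+0) = 102.8000; S(2,+1) = 169.8779; S(2,+2) = 280.7248
  k=3: S(3,-3) = 22.7804; S(3,-2) = 37.6448; S(3,-1) = 62.2084; S(3,+0) = 102.8000; S(3,+1) = 169.8779; S(3,+2) = 280.7248; S(3,+3) = 463.9003
Terminal payoffs V(N, j) = max(K - S_T, 0):
  V(3,-3) = 80.179586; V(3,-2) = 65.315160; V(3,-1) = 40.751564; V(3,+0) = 0.160000; V(3,+1) = 0.000000; V(3,+2) = 0.000000; V(3,+3) = 0.000000
Backward induction: V(k, j) = exp(-r*dt) * [p_u * V(k+1, j+1) + p_m * V(k+1, j) + p_d * V(k+1, j-1)]
  V(2,-2) = exp(-r*dt) * [p_u*40.751564 + p_m*65.315160 + p_d*80.179586] = 65.140099
  V(2,-1) = exp(-r*dt) * [p_u*0.160000 + p_m*40.751564 + p_d*65.315160] = 40.596505
  V(2,+0) = exp(-r*dt) * [p_u*0.000000 + p_m*0.160000 + p_d*40.751564] = 8.506208
  V(2,+1) = exp(-r*dt) * [p_u*0.000000 + p_m*0.000000 + p_d*0.160000] = 0.032979
  V(2,+2) = exp(-r*dt) * [p_u*0.000000 + p_m*0.000000 + p_d*0.000000] = 0.000000
  V(1,-1) = exp(-r*dt) * [p_u*8.506208 + p_m*40.596505 + p_d*65.140099] = 41.513436
  V(1,+0) = exp(-r*dt) * [p_u*0.032979 + p_m*8.506208 + p_d*40.596505] = 14.031443
  V(1,+1) = exp(-r*dt) * [p_u*0.000000 + p_m*0.032979 + p_d*8.506208] = 1.775251
  V(0,+0) = exp(-r*dt) * [p_u*1.775251 + p_m*14.031443 + p_d*41.513436] = 18.117049


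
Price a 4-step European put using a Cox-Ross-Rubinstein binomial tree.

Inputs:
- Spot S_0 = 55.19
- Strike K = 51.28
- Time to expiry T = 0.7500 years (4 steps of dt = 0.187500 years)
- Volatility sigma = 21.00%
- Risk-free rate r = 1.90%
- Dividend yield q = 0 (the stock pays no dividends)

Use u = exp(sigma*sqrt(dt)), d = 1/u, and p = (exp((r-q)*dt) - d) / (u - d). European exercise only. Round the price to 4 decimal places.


dt = T/N = 0.187500
u = exp(sigma*sqrt(dt)) = 1.095195; d = 1/u = 0.913079
p = (exp((r-q)*dt) - d) / (u - d) = 0.496879
Discount per step: exp(-r*dt) = 0.996444
Stock lattice S(k, i) with i counting down-moves:
  k=0: S(0,0) = 55.1900
  k=1: S(1,0) = 60.4438; S(1,1) = 50.3928
  k=2: S(2,0) = 66.1978; S(2,1) = 55.1900; S(2,2) = 46.0127
  k=3: S(3,0) = 72.4995; S(3,1) = 60.4438; S(3,2) = 50.3928; S(3,3) = 42.0132
  k=4: S(4,0) = 79.4011; S(4,1) = 66.1978; S(4,2) = 55.1900; S(4,3) = 46.0127; S(4,4) = 38.3614
Terminal payoffs V(N, i) = max(K - S_T, 0):
  V(4,0) = 0.000000; V(4,1) = 0.000000; V(4,2) = 0.000000; V(4,3) = 5.267346; V(4,4) = 12.918624
Backward induction: V(k, i) = exp(-r*dt) * [p * V(k+1, i) + (1-p) * V(k+1, i+1)].
  V(3,0) = exp(-r*dt) * [p*0.000000 + (1-p)*0.000000] = 0.000000
  V(3,1) = exp(-r*dt) * [p*0.000000 + (1-p)*0.000000] = 0.000000
  V(3,2) = exp(-r*dt) * [p*0.000000 + (1-p)*5.267346] = 2.640688
  V(3,3) = exp(-r*dt) * [p*5.267346 + (1-p)*12.918624] = 9.084443
  V(2,0) = exp(-r*dt) * [p*0.000000 + (1-p)*0.000000] = 0.000000
  V(2,1) = exp(-r*dt) * [p*0.000000 + (1-p)*2.640688] = 1.323861
  V(2,2) = exp(-r*dt) * [p*2.640688 + (1-p)*9.084443] = 5.861756
  V(1,0) = exp(-r*dt) * [p*0.000000 + (1-p)*1.323861] = 0.663693
  V(1,1) = exp(-r*dt) * [p*1.323861 + (1-p)*5.861756] = 3.594144
  V(0,0) = exp(-r*dt) * [p*0.663693 + (1-p)*3.594144] = 2.130461

Answer: Price = V(0,0) = 2.1305


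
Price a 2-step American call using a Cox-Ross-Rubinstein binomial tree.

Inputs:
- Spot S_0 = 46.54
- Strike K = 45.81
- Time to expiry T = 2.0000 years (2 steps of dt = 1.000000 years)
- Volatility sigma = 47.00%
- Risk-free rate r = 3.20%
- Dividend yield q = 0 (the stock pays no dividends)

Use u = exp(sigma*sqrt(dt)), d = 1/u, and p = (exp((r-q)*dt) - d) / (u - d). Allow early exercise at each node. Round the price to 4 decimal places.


Answer: Price = V(0,0) = 12.3498

Derivation:
dt = T/N = 1.000000
u = exp(sigma*sqrt(dt)) = 1.599994; d = 1/u = 0.625002
p = (exp((r-q)*dt) - d) / (u - d) = 0.417968
Discount per step: exp(-r*dt) = 0.968507
Stock lattice S(k, i) with i counting down-moves:
  k=0: S(0,0) = 46.5400
  k=1: S(1,0) = 74.4637; S(1,1) = 29.0876
  k=2: S(2,0) = 119.1415; S(2,1) = 46.5400; S(2,2) = 18.1798
Terminal payoffs V(N, i) = max(S_T - K, 0):
  V(2,0) = 73.331535; V(2,1) = 0.730000; V(2,2) = 0.000000
Backward induction: V(k, i) = exp(-r*dt) * [p * V(k+1, i) + (1-p) * V(k+1, i+1)]; then take max(V_cont, immediate exercise) for American.
  V(1,0) = exp(-r*dt) * [p*73.331535 + (1-p)*0.730000] = 30.096443; exercise = 28.653730; V(1,0) = max -> 30.096443
  V(1,1) = exp(-r*dt) * [p*0.730000 + (1-p)*0.000000] = 0.295507; exercise = 0.000000; V(1,1) = max -> 0.295507
  V(0,0) = exp(-r*dt) * [p*30.096443 + (1-p)*0.295507] = 12.349756; exercise = 0.730000; V(0,0) = max -> 12.349756


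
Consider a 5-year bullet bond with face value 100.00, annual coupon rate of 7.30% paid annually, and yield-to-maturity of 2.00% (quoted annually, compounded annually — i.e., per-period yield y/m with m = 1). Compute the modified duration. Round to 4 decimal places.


Coupon per period c = face * coupon_rate / m = 7.300000
Periods per year m = 1; per-period yield y/m = 0.020000
Number of cashflows N = 5
Cashflows (t years, CF_t, discount factor 1/(1+y/m)^(m*t), PV):
  t = 1.0000: CF_t = 7.300000, DF = 0.980392, PV = 7.156863
  t = 2.0000: CF_t = 7.300000, DF = 0.961169, PV = 7.016532
  t = 3.0000: CF_t = 7.300000, DF = 0.942322, PV = 6.878953
  t = 4.0000: CF_t = 7.300000, DF = 0.923845, PV = 6.744072
  t = 5.0000: CF_t = 107.300000, DF = 0.905731, PV = 97.184916
Price P = sum_t PV_t = 124.981335
First compute Macaulay numerator sum_t t * PV_t:
  t * PV_t at t = 1.0000: 7.156863
  t * PV_t at t = 2.0000: 14.033064
  t * PV_t at t = 3.0000: 20.636859
  t * PV_t at t = 4.0000: 26.976286
  t * PV_t at t = 5.0000: 485.924579
Macaulay duration D = 554.727652 / 124.981335 = 4.438484
Modified duration = D / (1 + y/m) = 4.438484 / (1 + 0.020000) = 4.351455

Answer: Modified duration = 4.3515


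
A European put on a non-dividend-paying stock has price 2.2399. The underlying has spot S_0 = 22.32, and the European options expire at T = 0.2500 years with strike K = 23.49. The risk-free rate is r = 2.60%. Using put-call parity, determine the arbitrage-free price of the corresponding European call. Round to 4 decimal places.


Put-call parity: C - P = S_0 * exp(-qT) - K * exp(-rT).
S_0 * exp(-qT) = 22.3200 * 1.00000000 = 22.32000000
K * exp(-rT) = 23.4900 * 0.99352108 = 23.33781015
C = P + S*exp(-qT) - K*exp(-rT)
C = 2.2399 + 22.32000000 - 23.33781015 = 1.2221

Answer: Call price = 1.2221


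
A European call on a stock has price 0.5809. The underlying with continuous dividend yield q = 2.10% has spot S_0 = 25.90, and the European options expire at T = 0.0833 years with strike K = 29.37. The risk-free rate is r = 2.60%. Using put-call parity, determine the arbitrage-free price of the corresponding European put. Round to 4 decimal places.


Put-call parity: C - P = S_0 * exp(-qT) - K * exp(-rT).
S_0 * exp(-qT) = 25.9000 * 0.99825223 = 25.85473273
K * exp(-rT) = 29.3700 * 0.99783654 = 29.30645929
P = C - S*exp(-qT) + K*exp(-rT)
P = 0.5809 - 25.85473273 + 29.30645929 = 4.0326

Answer: Put price = 4.0326


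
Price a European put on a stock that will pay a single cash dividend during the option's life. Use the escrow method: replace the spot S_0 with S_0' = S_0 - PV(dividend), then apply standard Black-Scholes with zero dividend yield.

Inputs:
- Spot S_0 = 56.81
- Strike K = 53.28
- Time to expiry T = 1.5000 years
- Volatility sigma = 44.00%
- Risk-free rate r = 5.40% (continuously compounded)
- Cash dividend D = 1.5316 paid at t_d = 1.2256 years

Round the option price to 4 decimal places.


Answer: Price = 8.2440

Derivation:
PV(D) = D * exp(-r * t_d) = 1.5316 * 0.93596013 = 1.43351653
S_0' = S_0 - PV(D) = 56.8100 - 1.43351653 = 55.37648347
d1 = (ln(S_0'/K) + (r + sigma^2/2)*T) / (sigma*sqrt(T)) = 0.49137134
d2 = d1 - sigma*sqrt(T) = -0.04751641
exp(-rT) = 0.92219369
N(-d1) = 0.31158192; N(-d2) = 0.51894917
P = K * exp(-rT) * N(-d2) - S_0' * N(-d1) = 53.2800 * 0.92219369 * 0.51894917 - 55.37648347 * 0.31158192 = 8.2440


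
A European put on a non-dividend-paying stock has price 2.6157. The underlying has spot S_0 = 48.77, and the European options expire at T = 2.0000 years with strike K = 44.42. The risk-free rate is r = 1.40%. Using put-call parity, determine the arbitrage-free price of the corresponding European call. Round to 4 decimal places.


Put-call parity: C - P = S_0 * exp(-qT) - K * exp(-rT).
S_0 * exp(-qT) = 48.7700 * 1.00000000 = 48.77000000
K * exp(-rT) = 44.4200 * 0.97238837 = 43.19349125
C = P + S*exp(-qT) - K*exp(-rT)
C = 2.6157 + 48.77000000 - 43.19349125 = 8.1922

Answer: Call price = 8.1922


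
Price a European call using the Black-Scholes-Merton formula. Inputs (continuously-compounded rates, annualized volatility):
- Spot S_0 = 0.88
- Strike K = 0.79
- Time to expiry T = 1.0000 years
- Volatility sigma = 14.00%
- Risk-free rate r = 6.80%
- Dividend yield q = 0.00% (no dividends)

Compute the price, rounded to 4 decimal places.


d1 = (ln(S/K) + (r - q + 0.5*sigma^2) * T) / (sigma * sqrt(T)) = 1.32634973
d2 = d1 - sigma * sqrt(T) = 1.18634973
exp(-rT) = 0.93426047; exp(-qT) = 1.00000000
C = S_0 * exp(-qT) * N(d1) - K * exp(-rT) * N(d2)
N(d1) = 0.90763806; N(d2) = 0.88225789
C = 0.8800 * 1.00000000 * 0.90763806 - 0.7900 * 0.93426047 * 0.88225789 = 0.1476

Answer: Price = 0.1476


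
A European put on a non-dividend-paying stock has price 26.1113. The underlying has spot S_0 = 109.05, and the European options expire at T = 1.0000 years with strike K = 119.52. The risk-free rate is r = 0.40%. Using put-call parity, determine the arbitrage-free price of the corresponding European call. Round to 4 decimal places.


Put-call parity: C - P = S_0 * exp(-qT) - K * exp(-rT).
S_0 * exp(-qT) = 109.0500 * 1.00000000 = 109.05000000
K * exp(-rT) = 119.5200 * 0.99600799 = 119.04287489
C = P + S*exp(-qT) - K*exp(-rT)
C = 26.1113 + 109.05000000 - 119.04287489 = 16.1184

Answer: Call price = 16.1184


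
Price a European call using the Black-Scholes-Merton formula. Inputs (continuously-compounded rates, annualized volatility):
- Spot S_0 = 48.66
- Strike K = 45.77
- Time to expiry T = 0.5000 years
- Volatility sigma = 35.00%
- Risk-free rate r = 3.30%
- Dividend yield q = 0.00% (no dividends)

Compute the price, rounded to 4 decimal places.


d1 = (ln(S/K) + (r - q + 0.5*sigma^2) * T) / (sigma * sqrt(T)) = 0.43781419
d2 = d1 - sigma * sqrt(T) = 0.19032681
exp(-rT) = 0.98363538; exp(-qT) = 1.00000000
C = S_0 * exp(-qT) * N(d1) - K * exp(-rT) * N(d2)
N(d1) = 0.66923951; N(d2) = 0.57547348
C = 48.6600 * 1.00000000 * 0.66923951 - 45.7700 * 0.98363538 * 0.57547348 = 6.6568

Answer: Price = 6.6568


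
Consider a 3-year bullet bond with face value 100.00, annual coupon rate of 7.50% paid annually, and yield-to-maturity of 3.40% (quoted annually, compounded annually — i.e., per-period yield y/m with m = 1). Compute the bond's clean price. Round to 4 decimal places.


Coupon per period c = face * coupon_rate / m = 7.500000
Periods per year m = 1; per-period yield y/m = 0.034000
Number of cashflows N = 3
Cashflows (t years, CF_t, discount factor 1/(1+y/m)^(m*t), PV):
  t = 1.0000: CF_t = 7.500000, DF = 0.967118, PV = 7.253385
  t = 2.0000: CF_t = 7.500000, DF = 0.935317, PV = 7.014879
  t = 3.0000: CF_t = 107.500000, DF = 0.904562, PV = 97.240425
Price P = sum_t PV_t = 111.508689

Answer: Price = 111.5087


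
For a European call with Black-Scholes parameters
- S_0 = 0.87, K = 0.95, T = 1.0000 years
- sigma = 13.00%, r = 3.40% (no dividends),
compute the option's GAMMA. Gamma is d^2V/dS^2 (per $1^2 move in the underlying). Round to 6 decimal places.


d1 = -0.3501444073; d2 = -0.4801444073
phi(d1) = 0.3752213779; exp(-qT) = 1.0000000000; exp(-rT) = 0.9665715046
Gamma = exp(-qT) * phi(d1) / (S * sigma * sqrt(T)) = 1.0000000000 * 0.3752213779 / (0.8700 * 0.1300 * 1.0000000000) = 3.317607

Answer: Gamma = 3.317607


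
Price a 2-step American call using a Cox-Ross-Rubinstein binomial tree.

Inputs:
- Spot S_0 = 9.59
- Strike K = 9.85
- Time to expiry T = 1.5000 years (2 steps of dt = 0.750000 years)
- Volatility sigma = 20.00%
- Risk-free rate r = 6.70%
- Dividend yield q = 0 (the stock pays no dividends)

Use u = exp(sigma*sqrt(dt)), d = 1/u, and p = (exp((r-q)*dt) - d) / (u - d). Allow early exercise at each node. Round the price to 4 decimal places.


Answer: Price = V(0,0) = 1.2275

Derivation:
dt = T/N = 0.750000
u = exp(sigma*sqrt(dt)) = 1.189110; d = 1/u = 0.840965
p = (exp((r-q)*dt) - d) / (u - d) = 0.604831
Discount per step: exp(-r*dt) = 0.950992
Stock lattice S(k, i) with i counting down-moves:
  k=0: S(0,0) = 9.5900
  k=1: S(1,0) = 11.4036; S(1,1) = 8.0649
  k=2: S(2,0) = 13.5601; S(2,1) = 9.5900; S(2,2) = 6.7823
Terminal payoffs V(N, i) = max(S_T - K, 0):
  V(2,0) = 3.710092; V(2,1) = 0.000000; V(2,2) = 0.000000
Backward induction: V(k, i) = exp(-r*dt) * [p * V(k+1, i) + (1-p) * V(k+1, i+1)]; then take max(V_cont, immediate exercise) for American.
  V(1,0) = exp(-r*dt) * [p*3.710092 + (1-p)*0.000000] = 2.134005; exercise = 1.553564; V(1,0) = max -> 2.134005
  V(1,1) = exp(-r*dt) * [p*0.000000 + (1-p)*0.000000] = 0.000000; exercise = 0.000000; V(1,1) = max -> 0.000000
  V(0,0) = exp(-r*dt) * [p*2.134005 + (1-p)*0.000000] = 1.227457; exercise = 0.000000; V(0,0) = max -> 1.227457


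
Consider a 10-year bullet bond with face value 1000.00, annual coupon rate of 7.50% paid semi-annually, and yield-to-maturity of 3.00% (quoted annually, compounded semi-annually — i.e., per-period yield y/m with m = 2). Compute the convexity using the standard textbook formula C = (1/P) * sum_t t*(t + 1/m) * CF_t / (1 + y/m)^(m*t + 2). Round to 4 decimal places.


Answer: Convexity = 70.7269

Derivation:
Coupon per period c = face * coupon_rate / m = 37.500000
Periods per year m = 2; per-period yield y/m = 0.015000
Number of cashflows N = 20
Cashflows (t years, CF_t, discount factor 1/(1+y/m)^(m*t), PV):
  t = 0.5000: CF_t = 37.500000, DF = 0.985222, PV = 36.945813
  t = 1.0000: CF_t = 37.500000, DF = 0.970662, PV = 36.399816
  t = 1.5000: CF_t = 37.500000, DF = 0.956317, PV = 35.861887
  t = 2.0000: CF_t = 37.500000, DF = 0.942184, PV = 35.331909
  t = 2.5000: CF_t = 37.500000, DF = 0.928260, PV = 34.809762
  t = 3.0000: CF_t = 37.500000, DF = 0.914542, PV = 34.295332
  t = 3.5000: CF_t = 37.500000, DF = 0.901027, PV = 33.788505
  t = 4.0000: CF_t = 37.500000, DF = 0.887711, PV = 33.289167
  t = 4.5000: CF_t = 37.500000, DF = 0.874592, PV = 32.797209
  t = 5.0000: CF_t = 37.500000, DF = 0.861667, PV = 32.312521
  t = 5.5000: CF_t = 37.500000, DF = 0.848933, PV = 31.834996
  t = 6.0000: CF_t = 37.500000, DF = 0.836387, PV = 31.364528
  t = 6.5000: CF_t = 37.500000, DF = 0.824027, PV = 30.901013
  t = 7.0000: CF_t = 37.500000, DF = 0.811849, PV = 30.444348
  t = 7.5000: CF_t = 37.500000, DF = 0.799852, PV = 29.994431
  t = 8.0000: CF_t = 37.500000, DF = 0.788031, PV = 29.551164
  t = 8.5000: CF_t = 37.500000, DF = 0.776385, PV = 29.114447
  t = 9.0000: CF_t = 37.500000, DF = 0.764912, PV = 28.684184
  t = 9.5000: CF_t = 37.500000, DF = 0.753607, PV = 28.260280
  t = 10.0000: CF_t = 1037.500000, DF = 0.742470, PV = 770.313059
Price P = sum_t PV_t = 1386.294373
Convexity numerator sum_t t*(t + 1/m) * CF_t / (1+y/m)^(m*t + 2):
  t = 0.5000: term = 17.930944
  t = 1.0000: term = 52.997863
  t = 1.5000: term = 104.429287
  t = 2.0000: term = 171.476661
  t = 2.5000: term = 253.413785
  t = 3.0000: term = 349.536255
  t = 3.5000: term = 459.160926
  t = 4.0000: term = 581.625381
  t = 4.5000: term = 716.287416
  t = 5.0000: term = 862.524529
  t = 5.5000: term = 1019.733433
  t = 6.0000: term = 1187.329568
  t = 6.5000: term = 1364.746630
  t = 7.0000: term = 1551.436109
  t = 7.5000: term = 1746.866836
  t = 8.0000: term = 1950.524546
  t = 8.5000: term = 2161.911442
  t = 9.0000: term = 2380.545778
  t = 9.5000: term = 2605.961443
  t = 10.0000: term = 78509.909180
Convexity = (1/P) * sum = 98048.348013 / 1386.294373 = 70.726932


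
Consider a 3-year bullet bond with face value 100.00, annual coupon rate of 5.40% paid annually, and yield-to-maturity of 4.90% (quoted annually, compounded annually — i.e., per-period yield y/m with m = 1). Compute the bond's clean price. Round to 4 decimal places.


Coupon per period c = face * coupon_rate / m = 5.400000
Periods per year m = 1; per-period yield y/m = 0.049000
Number of cashflows N = 3
Cashflows (t years, CF_t, discount factor 1/(1+y/m)^(m*t), PV):
  t = 1.0000: CF_t = 5.400000, DF = 0.953289, PV = 5.147760
  t = 2.0000: CF_t = 5.400000, DF = 0.908760, PV = 4.907302
  t = 3.0000: CF_t = 105.400000, DF = 0.866310, PV = 91.309118
Price P = sum_t PV_t = 101.364179

Answer: Price = 101.3642
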